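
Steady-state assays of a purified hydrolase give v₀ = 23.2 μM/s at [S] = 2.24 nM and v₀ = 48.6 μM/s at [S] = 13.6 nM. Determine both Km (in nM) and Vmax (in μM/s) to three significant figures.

Km = 3.74 nM; Vmax = 62.0 μM/s

From v = Vmax[S]/(Km+[S]), each point gives Vmax = v(Km+[S])/[S].
Equating: 23.2(Km+2.24)/2.24 = 48.6(Km+13.6)/13.6.
10.36·Km + 23.2 = 3.574·Km + 48.6, so (10.36 − 3.574)·Km = 48.6 − 23.2.
Km = 25.40/6.784 = 3.74 nM; then Vmax = 23.2(3.74+2.24)/2.24 = 62.0 μM/s.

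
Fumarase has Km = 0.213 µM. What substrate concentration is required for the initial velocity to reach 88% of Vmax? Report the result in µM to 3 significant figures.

v/Vmax = [S]/(Km+[S]) = 0.88, so [S] = Km·0.88/(1 − 0.88) = 0.213 × 7.333.
[S] = 1.56 µM.

1.56 µM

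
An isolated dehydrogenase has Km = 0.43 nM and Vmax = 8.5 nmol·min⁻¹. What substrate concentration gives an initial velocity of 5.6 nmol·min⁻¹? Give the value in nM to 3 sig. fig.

0.830 nM

The required fractional saturation is v/Vmax = 5.6/8.5 = 0.6588.
Then [S]/(Km+[S]) = 0.6588 ⇒ [S] = 0.43 × 0.6588/(1 − 0.6588) = 0.830 nM.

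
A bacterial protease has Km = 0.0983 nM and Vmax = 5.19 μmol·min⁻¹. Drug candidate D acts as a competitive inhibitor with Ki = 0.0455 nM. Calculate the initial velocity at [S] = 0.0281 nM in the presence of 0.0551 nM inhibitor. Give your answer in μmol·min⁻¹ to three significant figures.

With α = 1 + [I]/Ki = 1 + 0.0551/0.0455 = 2.211, the competitive rate law is v = Vmax[S] / (αKm + [S]).
v = 5.19×0.0281 / (2.211×0.0983 + 0.0281) = 0.1458/0.2454 = 0.594 μmol·min⁻¹.

0.594 μmol·min⁻¹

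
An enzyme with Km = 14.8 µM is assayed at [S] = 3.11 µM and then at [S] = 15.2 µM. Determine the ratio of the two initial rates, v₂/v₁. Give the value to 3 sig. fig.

2.92

The fractional saturations are [S]/(Km+[S]) = 3.11/17.91 = 0.1736 and 15.2/30.00 = 0.5067.
v₂/v₁ is just their ratio: 0.5067/0.1736 = 2.92.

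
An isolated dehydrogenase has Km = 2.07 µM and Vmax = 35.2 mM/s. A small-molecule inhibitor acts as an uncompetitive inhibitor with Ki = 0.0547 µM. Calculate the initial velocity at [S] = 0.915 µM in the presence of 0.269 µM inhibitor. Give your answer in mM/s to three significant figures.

4.30 mM/s

α = 1 + [I]/Ki = 1 + 0.269/0.0547 = 5.918.
For an uncompetitive inhibitor, both parameters are divided by α, giving Vmax/α and Km/α: Km,app = 0.350 µM, Vmax,app = 5.95 mM/s.
v = Vmax,app·[S]/(Km,app + [S]) = 5.95 × 0.915/(0.350 + 0.915) = 4.30 mM/s.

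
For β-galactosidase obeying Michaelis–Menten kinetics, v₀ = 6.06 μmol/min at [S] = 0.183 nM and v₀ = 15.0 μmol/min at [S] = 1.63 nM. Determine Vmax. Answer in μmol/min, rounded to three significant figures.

18.4 μmol/min

From v = Vmax[S]/(Km+[S]), each point gives Vmax = v(Km+[S])/[S].
Equating: 6.06(Km+0.183)/0.183 = 15.0(Km+1.63)/1.63.
33.11·Km + 6.06 = 9.202·Km + 15.0, so (33.11 − 9.202)·Km = 15.0 − 6.06.
Km = 8.940/23.91 = 0.374 nM; then Vmax = 6.06(0.374+0.183)/0.183 = 18.4 μmol/min.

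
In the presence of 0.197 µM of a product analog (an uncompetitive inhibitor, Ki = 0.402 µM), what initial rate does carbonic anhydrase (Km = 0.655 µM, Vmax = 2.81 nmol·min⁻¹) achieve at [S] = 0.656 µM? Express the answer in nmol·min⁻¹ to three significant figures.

With α = 1 + [I]/Ki = 1 + 0.197/0.402 = 1.490, the uncompetitive rate law is v = (Vmax/α)·[S] / (Km/α + [S]).
v = (2.81/1.490)×0.656 / (0.655/1.490 + 0.656) = 1.237/1.096 = 1.13 nmol·min⁻¹.

1.13 nmol·min⁻¹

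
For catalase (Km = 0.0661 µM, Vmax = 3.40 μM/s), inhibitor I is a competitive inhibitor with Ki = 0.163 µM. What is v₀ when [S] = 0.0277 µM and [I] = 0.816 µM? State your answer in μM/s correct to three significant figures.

0.222 μM/s

With α = 1 + [I]/Ki = 1 + 0.816/0.163 = 6.006, the competitive rate law is v = Vmax[S] / (αKm + [S]).
v = 3.40×0.0277 / (6.006×0.0661 + 0.0277) = 0.09418/0.4247 = 0.222 μM/s.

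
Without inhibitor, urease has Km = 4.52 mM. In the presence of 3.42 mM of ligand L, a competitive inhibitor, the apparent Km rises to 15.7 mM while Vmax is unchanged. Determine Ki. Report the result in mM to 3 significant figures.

1.38 mM

Competitive: Km,app = α·Km with α = 1 + [I]/Ki.
α = Km,app/Km = 15.7/4.52 = 3.473.
Since α = 1 + [I]/Ki, [I]/Ki = 3.473 − 1 = 2.473 and Ki = 3.42/2.473 = 1.38 mM.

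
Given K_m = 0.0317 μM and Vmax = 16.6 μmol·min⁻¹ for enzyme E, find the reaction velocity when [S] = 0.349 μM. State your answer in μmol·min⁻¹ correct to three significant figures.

15.2 μmol·min⁻¹

v = Vmax·[S]/(Km + [S]) = 16.6 × 0.349 / (0.0317 + 0.349)
  = 5.793 / 0.3807 = 15.2 μmol·min⁻¹.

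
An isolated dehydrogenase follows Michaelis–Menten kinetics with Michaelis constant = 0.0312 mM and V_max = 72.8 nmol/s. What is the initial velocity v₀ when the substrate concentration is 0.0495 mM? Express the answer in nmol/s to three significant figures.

44.7 nmol/s

[S]/(Km+[S]) = 0.0495/0.08070 = 0.6134, the fractional saturation.
v = 0.6134 × Vmax = 0.6134 × 72.8 = 44.7 nmol/s.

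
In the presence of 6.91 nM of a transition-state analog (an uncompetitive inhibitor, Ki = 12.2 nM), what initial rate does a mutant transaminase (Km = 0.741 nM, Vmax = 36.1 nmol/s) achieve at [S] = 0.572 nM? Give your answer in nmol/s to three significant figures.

12.6 nmol/s

α = 1 + [I]/Ki = 1 + 6.91/12.2 = 1.566.
For an uncompetitive inhibitor, both parameters are divided by α, giving Vmax/α and Km/α: Km,app = 0.473 nM, Vmax,app = 23.0 nmol/s.
v = Vmax,app·[S]/(Km,app + [S]) = 23.0 × 0.572/(0.473 + 0.572) = 12.6 nmol/s.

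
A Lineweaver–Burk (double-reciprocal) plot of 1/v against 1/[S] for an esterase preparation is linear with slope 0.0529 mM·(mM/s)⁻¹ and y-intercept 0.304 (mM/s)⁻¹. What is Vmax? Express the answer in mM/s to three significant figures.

The y-intercept of a Lineweaver–Burk plot equals 1/Vmax, so Vmax = 1/0.304 = 3.29 mM/s.

3.29 mM/s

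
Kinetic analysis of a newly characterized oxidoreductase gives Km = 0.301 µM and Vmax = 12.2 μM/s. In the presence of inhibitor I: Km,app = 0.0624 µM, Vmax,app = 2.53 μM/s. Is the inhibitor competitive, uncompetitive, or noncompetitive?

Both Km and Vmax decrease by the same factor (~4.82-fold) — characteristic of uncompetitive inhibition.

uncompetitive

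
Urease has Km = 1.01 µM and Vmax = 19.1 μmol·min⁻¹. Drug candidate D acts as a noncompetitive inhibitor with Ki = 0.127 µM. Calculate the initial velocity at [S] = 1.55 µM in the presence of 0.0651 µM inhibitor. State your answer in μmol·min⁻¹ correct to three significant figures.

7.65 μmol·min⁻¹

With α = 1 + [I]/Ki = 1 + 0.0651/0.127 = 1.513, the noncompetitive rate law is v = (Vmax/α)·[S] / (Km + [S]).
v = (19.1/1.513)×1.55 / (1.01 + 1.55) = 19.57/2.560 = 7.65 μmol·min⁻¹.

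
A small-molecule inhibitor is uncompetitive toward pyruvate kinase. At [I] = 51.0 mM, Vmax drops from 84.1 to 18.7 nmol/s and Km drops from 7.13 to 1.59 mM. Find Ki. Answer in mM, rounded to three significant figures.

14.6 mM

Uncompetitive: Vmax,app = Vmax/α (and Km,app = Km/α) with α = 1 + [I]/Ki.
α = Vmax/Vmax,app = 84.1/18.7 = 4.497.
Since α = 1 + [I]/Ki, [I]/Ki = 4.497 − 1 = 3.497 and Ki = 51.0/3.497 = 14.6 mM.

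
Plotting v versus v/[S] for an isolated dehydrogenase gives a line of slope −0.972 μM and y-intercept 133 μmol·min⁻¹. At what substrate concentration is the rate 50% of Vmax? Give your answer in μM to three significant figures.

0.972 μM

The Eadie–Hofstee slope gives Km = 0.972 μM (slope = −Km).
v/Vmax = [S]/(Km+[S]) = 0.5 ⇒ [S] = Km·0.5/(1−0.5) = 0.972 × 1.000 = 0.972 μM.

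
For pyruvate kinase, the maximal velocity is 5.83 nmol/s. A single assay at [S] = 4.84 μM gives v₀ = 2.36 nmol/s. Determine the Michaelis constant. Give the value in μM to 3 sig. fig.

From v = Vmax[S]/(Km+[S]), Km = [S](Vmax − v)/v.
Km = 4.84 × (5.83 − 2.36) / 2.36 = 16.79/2.36 = 7.12 μM.

7.12 μM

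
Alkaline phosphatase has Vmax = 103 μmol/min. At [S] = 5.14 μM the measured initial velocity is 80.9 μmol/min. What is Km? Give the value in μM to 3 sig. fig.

v/Vmax = 80.9/103 = 0.7854 = [S]/(Km+[S]).
So Km + [S] = [S]/0.7854 = 6.544 μM, giving Km = 6.544 − 5.14 = 1.40 μM.

1.40 μM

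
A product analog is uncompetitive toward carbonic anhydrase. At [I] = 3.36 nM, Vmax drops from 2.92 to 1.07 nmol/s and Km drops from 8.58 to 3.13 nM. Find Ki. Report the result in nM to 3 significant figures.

1.94 nM

Uncompetitive: Vmax,app = Vmax/α (and Km,app = Km/α) with α = 1 + [I]/Ki.
α = Vmax/Vmax,app = 2.92/1.07 = 2.729.
Ki = [I]/(α − 1) = 3.36/1.729 = 1.94 nM.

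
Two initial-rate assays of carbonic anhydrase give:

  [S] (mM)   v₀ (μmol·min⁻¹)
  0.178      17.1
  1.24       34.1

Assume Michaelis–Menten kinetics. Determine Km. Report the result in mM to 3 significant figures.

0.248 mM

From v = Vmax[S]/(Km+[S]), each point gives Vmax = v(Km+[S])/[S].
Equating: 17.1(Km+0.178)/0.178 = 34.1(Km+1.24)/1.24.
96.07·Km + 17.1 = 27.50·Km + 34.1, so (96.07 − 27.50)·Km = 34.1 − 17.1.
Km = 17.00/68.57 = 0.248 mM; then Vmax = 17.1(0.248+0.178)/0.178 = 40.9 μmol·min⁻¹.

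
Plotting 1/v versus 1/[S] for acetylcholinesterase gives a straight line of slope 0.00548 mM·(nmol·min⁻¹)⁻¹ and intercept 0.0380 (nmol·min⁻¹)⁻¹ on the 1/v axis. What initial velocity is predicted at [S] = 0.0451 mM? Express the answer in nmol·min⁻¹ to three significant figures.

The y-intercept is 1/Vmax, so Vmax = 1/0.0380 = 26.3 nmol·min⁻¹.
The slope is Km/Vmax, so Km = 0.00548 × 26.3 = 0.144 mM.
Then v = 26.3 × 0.0451/(0.144 + 0.0451) = 6.27 nmol·min⁻¹.

6.27 nmol·min⁻¹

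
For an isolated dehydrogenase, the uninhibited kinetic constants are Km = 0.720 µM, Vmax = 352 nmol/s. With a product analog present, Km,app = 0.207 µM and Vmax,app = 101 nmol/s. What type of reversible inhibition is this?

Both Km and Vmax decrease by the same factor (~3.48-fold) — characteristic of uncompetitive inhibition.

uncompetitive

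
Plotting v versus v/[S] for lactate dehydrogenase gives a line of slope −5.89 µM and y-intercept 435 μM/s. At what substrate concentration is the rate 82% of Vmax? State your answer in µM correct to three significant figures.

26.8 µM

The Eadie–Hofstee slope gives Km = 5.89 µM (slope = −Km).
v/Vmax = [S]/(Km+[S]) = 0.82 ⇒ [S] = Km·0.82/(1−0.82) = 5.89 × 4.556 = 26.8 µM.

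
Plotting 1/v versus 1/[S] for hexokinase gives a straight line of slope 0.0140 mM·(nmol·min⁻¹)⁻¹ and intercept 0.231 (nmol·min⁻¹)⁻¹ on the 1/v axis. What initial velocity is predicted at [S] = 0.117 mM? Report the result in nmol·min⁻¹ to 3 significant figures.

2.85 nmol·min⁻¹

The y-intercept is 1/Vmax, so Vmax = 1/0.231 = 4.33 nmol·min⁻¹.
The slope is Km/Vmax, so Km = 0.0140 × 4.33 = 0.0606 mM.
Then v = 4.33 × 0.117/(0.0606 + 0.117) = 2.85 nmol·min⁻¹.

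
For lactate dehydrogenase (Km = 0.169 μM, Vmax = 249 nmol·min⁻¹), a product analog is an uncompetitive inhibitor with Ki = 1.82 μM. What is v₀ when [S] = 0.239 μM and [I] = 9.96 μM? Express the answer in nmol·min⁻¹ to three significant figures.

α = 1 + [I]/Ki = 1 + 9.96/1.82 = 6.473.
For an uncompetitive inhibitor, both parameters are divided by α, giving Vmax/α and Km/α: Km,app = 0.0261 μM, Vmax,app = 38.5 nmol·min⁻¹.
v = Vmax,app·[S]/(Km,app + [S]) = 38.5 × 0.239/(0.0261 + 0.239) = 34.7 nmol·min⁻¹.

34.7 nmol·min⁻¹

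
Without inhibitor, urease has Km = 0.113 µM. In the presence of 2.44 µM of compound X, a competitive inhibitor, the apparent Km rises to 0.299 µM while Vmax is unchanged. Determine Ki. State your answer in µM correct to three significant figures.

1.48 µM

Competitive: Km,app = α·Km with α = 1 + [I]/Ki.
α = Km,app/Km = 0.299/0.113 = 2.646.
Since α = 1 + [I]/Ki, [I]/Ki = 2.646 − 1 = 1.646 and Ki = 2.44/1.646 = 1.48 µM.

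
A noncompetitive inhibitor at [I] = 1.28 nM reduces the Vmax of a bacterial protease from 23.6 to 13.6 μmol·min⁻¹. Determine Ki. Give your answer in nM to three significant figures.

Noncompetitive: Vmax,app = Vmax/α with α = 1 + [I]/Ki.
α = Vmax/Vmax,app = 23.6/13.6 = 1.735.
Since α = 1 + [I]/Ki, [I]/Ki = 1.735 − 1 = 0.7353 and Ki = 1.28/0.7353 = 1.74 nM.

1.74 nM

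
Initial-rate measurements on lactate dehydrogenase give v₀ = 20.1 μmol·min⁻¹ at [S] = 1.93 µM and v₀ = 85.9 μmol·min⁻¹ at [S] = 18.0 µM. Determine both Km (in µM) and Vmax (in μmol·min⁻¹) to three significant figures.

Km = 11.7 µM; Vmax = 142 μmol·min⁻¹

From v = Vmax[S]/(Km+[S]), each point gives Vmax = v(Km+[S])/[S].
Equating: 20.1(Km+1.93)/1.93 = 85.9(Km+18.0)/18.0.
10.41·Km + 20.1 = 4.772·Km + 85.9, so (10.41 − 4.772)·Km = 85.9 − 20.1.
Km = 65.80/5.642 = 11.7 µM; then Vmax = 20.1(11.7+1.93)/1.93 = 142 μmol·min⁻¹.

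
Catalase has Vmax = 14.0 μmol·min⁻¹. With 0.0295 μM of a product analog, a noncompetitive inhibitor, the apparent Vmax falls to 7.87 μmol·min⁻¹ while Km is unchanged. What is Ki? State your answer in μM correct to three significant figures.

Noncompetitive: Vmax,app = Vmax/α with α = 1 + [I]/Ki.
α = Vmax/Vmax,app = 14.0/7.87 = 1.779.
Ki = [I]/(α − 1) = 0.0295/0.7789 = 0.0379 μM.

0.0379 μM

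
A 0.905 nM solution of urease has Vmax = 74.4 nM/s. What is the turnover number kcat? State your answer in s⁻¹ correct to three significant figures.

82.2 s⁻¹

kcat = Vmax/[E]total = 74.4 nM/s / 0.905 nM = 82.2 s⁻¹.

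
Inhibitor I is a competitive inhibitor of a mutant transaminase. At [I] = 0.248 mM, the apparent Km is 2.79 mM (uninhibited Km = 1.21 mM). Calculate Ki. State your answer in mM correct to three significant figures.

Competitive: Km,app = α·Km with α = 1 + [I]/Ki.
α = Km,app/Km = 2.79/1.21 = 2.306.
Ki = [I]/(α − 1) = 0.248/1.306 = 0.190 mM.

0.190 mM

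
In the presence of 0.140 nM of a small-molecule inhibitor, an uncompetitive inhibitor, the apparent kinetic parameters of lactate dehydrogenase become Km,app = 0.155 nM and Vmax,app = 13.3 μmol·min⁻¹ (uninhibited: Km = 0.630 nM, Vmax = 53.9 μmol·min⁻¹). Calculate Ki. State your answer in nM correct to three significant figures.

Uncompetitive: Vmax,app = Vmax/α (and Km,app = Km/α) with α = 1 + [I]/Ki.
α = Vmax/Vmax,app = 53.9/13.3 = 4.053.
Ki = [I]/(α − 1) = 0.140/3.053 = 0.0459 nM.

0.0459 nM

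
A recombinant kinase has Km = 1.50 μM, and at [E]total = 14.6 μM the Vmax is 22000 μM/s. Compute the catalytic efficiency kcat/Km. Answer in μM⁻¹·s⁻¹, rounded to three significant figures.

1000 μM⁻¹·s⁻¹

kcat = Vmax/[E]total = 22000/14.6 = 1510 s⁻¹.
kcat/Km = 1510/1.50 = 1000 μM⁻¹·s⁻¹.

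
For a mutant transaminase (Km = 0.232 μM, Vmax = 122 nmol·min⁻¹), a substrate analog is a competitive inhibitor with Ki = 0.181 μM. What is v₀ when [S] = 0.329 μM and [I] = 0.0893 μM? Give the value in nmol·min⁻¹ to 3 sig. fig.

59.4 nmol·min⁻¹

With α = 1 + [I]/Ki = 1 + 0.0893/0.181 = 1.493, the competitive rate law is v = Vmax[S] / (αKm + [S]).
v = 122×0.329 / (1.493×0.232 + 0.329) = 40.14/0.6755 = 59.4 nmol·min⁻¹.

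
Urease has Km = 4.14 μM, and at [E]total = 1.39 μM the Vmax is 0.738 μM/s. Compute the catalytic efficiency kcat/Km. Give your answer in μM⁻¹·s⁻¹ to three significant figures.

kcat = Vmax/[E]total = 0.738/1.39 = 0.531 s⁻¹.
kcat/Km = 0.531/4.14 = 0.128 μM⁻¹·s⁻¹.

0.128 μM⁻¹·s⁻¹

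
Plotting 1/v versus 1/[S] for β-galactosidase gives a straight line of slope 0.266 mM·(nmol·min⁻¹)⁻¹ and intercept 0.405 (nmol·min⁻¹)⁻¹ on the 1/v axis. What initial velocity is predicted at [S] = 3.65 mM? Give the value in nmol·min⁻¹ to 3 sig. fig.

2.09 nmol·min⁻¹

The y-intercept is 1/Vmax, so Vmax = 1/0.405 = 2.47 nmol·min⁻¹.
The slope is Km/Vmax, so Km = 0.266 × 2.47 = 0.657 mM.
Then v = 2.47 × 3.65/(0.657 + 3.65) = 2.09 nmol·min⁻¹.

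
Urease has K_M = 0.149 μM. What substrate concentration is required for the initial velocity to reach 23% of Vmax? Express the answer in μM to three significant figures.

v/Vmax = [S]/(Km+[S]) = 0.23, so [S] = Km·0.23/(1 − 0.23) = 0.149 × 0.2987.
[S] = 0.0445 μM.

0.0445 μM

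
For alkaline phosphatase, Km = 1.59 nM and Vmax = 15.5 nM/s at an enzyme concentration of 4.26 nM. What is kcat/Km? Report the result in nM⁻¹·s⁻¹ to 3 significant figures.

2.29 nM⁻¹·s⁻¹

kcat = Vmax/[E]total = 15.5/4.26 = 3.64 s⁻¹.
kcat/Km = 3.64/1.59 = 2.29 nM⁻¹·s⁻¹.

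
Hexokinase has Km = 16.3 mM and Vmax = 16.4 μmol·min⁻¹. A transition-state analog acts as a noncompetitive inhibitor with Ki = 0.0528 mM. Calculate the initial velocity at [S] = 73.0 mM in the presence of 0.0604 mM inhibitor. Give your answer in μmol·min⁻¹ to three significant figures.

α = 1 + [I]/Ki = 1 + 0.0604/0.0528 = 2.144.
For a noncompetitive inhibitor, Vmax is reduced to Vmax/α while Km is unchanged: Km,app = 16.3 mM, Vmax,app = 7.65 μmol·min⁻¹.
v = Vmax,app·[S]/(Km,app + [S]) = 7.65 × 73.0/(16.3 + 73.0) = 6.25 μmol·min⁻¹.

6.25 μmol·min⁻¹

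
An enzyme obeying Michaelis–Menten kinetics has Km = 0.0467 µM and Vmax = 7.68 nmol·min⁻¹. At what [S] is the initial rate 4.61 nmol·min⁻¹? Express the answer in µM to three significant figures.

Rearranging v = Vmax[S]/(Km+[S]) gives [S] = Km·v/(Vmax − v).
[S] = 0.0467 × 4.61 / (7.68 − 4.61) = 0.2153/3.070 = 0.0701 µM.

0.0701 µM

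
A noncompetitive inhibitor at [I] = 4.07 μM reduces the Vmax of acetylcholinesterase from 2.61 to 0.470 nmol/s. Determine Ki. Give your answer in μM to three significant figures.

0.894 μM

Noncompetitive: Vmax,app = Vmax/α with α = 1 + [I]/Ki.
α = Vmax/Vmax,app = 2.61/0.470 = 5.553.
Since α = 1 + [I]/Ki, [I]/Ki = 5.553 − 1 = 4.553 and Ki = 4.07/4.553 = 0.894 μM.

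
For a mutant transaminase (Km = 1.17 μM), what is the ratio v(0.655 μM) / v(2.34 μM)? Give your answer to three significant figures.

0.538

Since Vmax cancels, v₂/v₁ = [S]₂(Km+[S]₁) / [S]₁(Km+[S]₂).
= 0.655×(1.17+2.34) / (2.34×(1.17+0.655)) = 2.299/4.270 = 0.538.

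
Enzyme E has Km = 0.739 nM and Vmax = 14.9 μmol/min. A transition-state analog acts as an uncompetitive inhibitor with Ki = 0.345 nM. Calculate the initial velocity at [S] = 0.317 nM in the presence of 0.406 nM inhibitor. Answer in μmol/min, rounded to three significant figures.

3.31 μmol/min

With α = 1 + [I]/Ki = 1 + 0.406/0.345 = 2.177, the uncompetitive rate law is v = (Vmax/α)·[S] / (Km/α + [S]).
v = (14.9/2.177)×0.317 / (0.739/2.177 + 0.317) = 2.170/0.6565 = 3.31 μmol/min.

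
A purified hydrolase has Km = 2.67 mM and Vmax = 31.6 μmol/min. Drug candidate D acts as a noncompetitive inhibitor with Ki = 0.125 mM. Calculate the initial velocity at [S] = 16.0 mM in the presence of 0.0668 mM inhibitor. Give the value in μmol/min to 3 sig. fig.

17.6 μmol/min

α = 1 + [I]/Ki = 1 + 0.0668/0.125 = 1.534.
For a noncompetitive inhibitor, Vmax is reduced to Vmax/α while Km is unchanged: Km,app = 2.67 mM, Vmax,app = 20.6 μmol/min.
v = Vmax,app·[S]/(Km,app + [S]) = 20.6 × 16.0/(2.67 + 16.0) = 17.6 μmol/min.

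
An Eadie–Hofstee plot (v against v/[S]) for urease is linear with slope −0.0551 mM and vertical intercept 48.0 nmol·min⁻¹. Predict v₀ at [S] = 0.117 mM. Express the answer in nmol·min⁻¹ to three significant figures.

In the Eadie–Hofstee form v = Vmax − Km·(v/[S]), the slope is −Km and the intercept is Vmax, so Km = 0.0551 mM and Vmax = 48.0 nmol·min⁻¹.
v = 48.0 × 0.117/(0.0551 + 0.117) = 32.6 nmol·min⁻¹.

32.6 nmol·min⁻¹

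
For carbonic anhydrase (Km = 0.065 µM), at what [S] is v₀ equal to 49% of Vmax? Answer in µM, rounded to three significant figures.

0.0625 µM

v/Vmax = [S]/(Km+[S]) = 0.49, so [S] = Km·0.49/(1 − 0.49) = 0.065 × 0.9608.
[S] = 0.0625 µM.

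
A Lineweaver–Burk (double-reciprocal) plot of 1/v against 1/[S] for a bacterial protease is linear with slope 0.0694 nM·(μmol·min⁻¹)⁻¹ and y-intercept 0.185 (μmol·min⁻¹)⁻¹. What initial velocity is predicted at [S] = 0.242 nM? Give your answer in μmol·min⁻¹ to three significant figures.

The y-intercept is 1/Vmax, so Vmax = 1/0.185 = 5.41 μmol·min⁻¹.
The slope is Km/Vmax, so Km = 0.0694 × 5.41 = 0.375 nM.
Then v = 5.41 × 0.242/(0.375 + 0.242) = 2.12 μmol·min⁻¹.

2.12 μmol·min⁻¹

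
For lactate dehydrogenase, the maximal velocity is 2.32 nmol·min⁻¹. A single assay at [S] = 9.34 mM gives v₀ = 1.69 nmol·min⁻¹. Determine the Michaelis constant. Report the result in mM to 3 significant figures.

From v = Vmax[S]/(Km+[S]), Km = [S](Vmax − v)/v.
Km = 9.34 × (2.32 − 1.69) / 1.69 = 5.884/1.69 = 3.48 mM.

3.48 mM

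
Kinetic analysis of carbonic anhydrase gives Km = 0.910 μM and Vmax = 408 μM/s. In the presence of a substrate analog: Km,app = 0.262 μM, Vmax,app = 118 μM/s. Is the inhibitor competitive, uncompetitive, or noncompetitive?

Both Km and Vmax decrease by the same factor (~3.47-fold) — characteristic of uncompetitive inhibition.

uncompetitive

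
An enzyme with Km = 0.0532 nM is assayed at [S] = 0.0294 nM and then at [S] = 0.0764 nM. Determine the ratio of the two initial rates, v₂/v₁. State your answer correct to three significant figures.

The fractional saturations are [S]/(Km+[S]) = 0.0294/0.08260 = 0.3559 and 0.0764/0.1296 = 0.5895.
v₂/v₁ is just their ratio: 0.5895/0.3559 = 1.66.

1.66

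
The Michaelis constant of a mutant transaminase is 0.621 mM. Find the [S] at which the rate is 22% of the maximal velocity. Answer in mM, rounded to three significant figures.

0.175 mM

v/Vmax = [S]/(Km+[S]) = 0.22, so [S] = Km·0.22/(1 − 0.22) = 0.621 × 0.2821.
[S] = 0.175 mM.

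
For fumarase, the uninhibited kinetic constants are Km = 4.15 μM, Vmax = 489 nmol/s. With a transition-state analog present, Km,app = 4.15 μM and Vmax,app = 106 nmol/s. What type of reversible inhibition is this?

Vmax decreases (489 → 106 nmol/s) while Km is unchanged — pure noncompetitive inhibition.

noncompetitive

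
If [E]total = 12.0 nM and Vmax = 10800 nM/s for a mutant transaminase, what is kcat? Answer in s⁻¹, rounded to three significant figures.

900 s⁻¹

kcat = Vmax/[E]total = 10800 nM/s / 12.0 nM = 900 s⁻¹.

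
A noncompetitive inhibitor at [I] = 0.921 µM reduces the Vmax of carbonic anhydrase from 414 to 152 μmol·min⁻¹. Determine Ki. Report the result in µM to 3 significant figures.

Noncompetitive: Vmax,app = Vmax/α with α = 1 + [I]/Ki.
α = Vmax/Vmax,app = 414/152 = 2.724.
Ki = [I]/(α − 1) = 0.921/1.724 = 0.534 µM.

0.534 µM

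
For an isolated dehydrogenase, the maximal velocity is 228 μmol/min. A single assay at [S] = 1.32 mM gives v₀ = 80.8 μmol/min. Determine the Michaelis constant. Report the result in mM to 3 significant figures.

From v = Vmax[S]/(Km+[S]), Km = [S](Vmax − v)/v.
Km = 1.32 × (228 − 80.8) / 80.8 = 194.3/80.8 = 2.40 mM.

2.40 mM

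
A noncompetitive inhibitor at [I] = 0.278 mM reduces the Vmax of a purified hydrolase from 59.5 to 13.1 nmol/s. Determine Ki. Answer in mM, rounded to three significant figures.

0.0785 mM

Noncompetitive: Vmax,app = Vmax/α with α = 1 + [I]/Ki.
α = Vmax/Vmax,app = 59.5/13.1 = 4.542.
Since α = 1 + [I]/Ki, [I]/Ki = 4.542 − 1 = 3.542 and Ki = 0.278/3.542 = 0.0785 mM.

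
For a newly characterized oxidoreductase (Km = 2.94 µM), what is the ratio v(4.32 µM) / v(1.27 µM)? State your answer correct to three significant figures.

The fractional saturations are [S]/(Km+[S]) = 1.27/4.210 = 0.3017 and 4.32/7.260 = 0.5950.
v₂/v₁ is just their ratio: 0.5950/0.3017 = 1.97.

1.97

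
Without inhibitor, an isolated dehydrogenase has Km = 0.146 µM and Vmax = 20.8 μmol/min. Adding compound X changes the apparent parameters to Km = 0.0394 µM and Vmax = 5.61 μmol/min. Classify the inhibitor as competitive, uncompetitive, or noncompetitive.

uncompetitive

Both Km and Vmax decrease by the same factor (~3.71-fold) — characteristic of uncompetitive inhibition.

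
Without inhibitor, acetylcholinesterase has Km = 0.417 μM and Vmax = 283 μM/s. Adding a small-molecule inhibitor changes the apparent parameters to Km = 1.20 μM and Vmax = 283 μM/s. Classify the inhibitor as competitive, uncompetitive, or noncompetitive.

Km increases (0.417 → 1.20 μM) while Vmax is unchanged — the hallmark of competitive inhibition.

competitive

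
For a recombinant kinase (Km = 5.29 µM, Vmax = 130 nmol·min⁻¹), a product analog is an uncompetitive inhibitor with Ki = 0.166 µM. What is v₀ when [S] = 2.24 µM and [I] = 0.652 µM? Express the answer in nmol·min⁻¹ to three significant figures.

With α = 1 + [I]/Ki = 1 + 0.652/0.166 = 4.928, the uncompetitive rate law is v = (Vmax/α)·[S] / (Km/α + [S]).
v = (130/4.928)×2.24 / (5.29/4.928 + 2.24) = 59.09/3.314 = 17.8 nmol·min⁻¹.

17.8 nmol·min⁻¹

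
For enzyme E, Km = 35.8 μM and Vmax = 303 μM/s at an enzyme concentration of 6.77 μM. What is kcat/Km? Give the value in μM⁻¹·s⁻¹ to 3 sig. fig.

1.25 μM⁻¹·s⁻¹

kcat = Vmax/[E]total = 303/6.77 = 44.8 s⁻¹.
kcat/Km = 44.8/35.8 = 1.25 μM⁻¹·s⁻¹.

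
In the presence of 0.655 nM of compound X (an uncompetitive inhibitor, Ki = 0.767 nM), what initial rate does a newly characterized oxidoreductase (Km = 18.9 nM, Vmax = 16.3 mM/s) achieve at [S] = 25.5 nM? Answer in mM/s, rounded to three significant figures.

6.28 mM/s

With α = 1 + [I]/Ki = 1 + 0.655/0.767 = 1.854, the uncompetitive rate law is v = (Vmax/α)·[S] / (Km/α + [S]).
v = (16.3/1.854)×25.5 / (18.9/1.854 + 25.5) = 224.2/35.69 = 6.28 mM/s.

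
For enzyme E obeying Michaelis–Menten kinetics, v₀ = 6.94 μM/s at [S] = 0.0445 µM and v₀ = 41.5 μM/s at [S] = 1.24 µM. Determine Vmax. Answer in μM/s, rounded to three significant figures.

50.9 μM/s

From v = Vmax[S]/(Km+[S]), each point gives Vmax = v(Km+[S])/[S].
Equating: 6.94(Km+0.0445)/0.0445 = 41.5(Km+1.24)/1.24.
156.0·Km + 6.94 = 33.47·Km + 41.5, so (156.0 − 33.47)·Km = 41.5 − 6.94.
Km = 34.56/122.5 = 0.282 µM; then Vmax = 6.94(0.282+0.0445)/0.0445 = 50.9 μM/s.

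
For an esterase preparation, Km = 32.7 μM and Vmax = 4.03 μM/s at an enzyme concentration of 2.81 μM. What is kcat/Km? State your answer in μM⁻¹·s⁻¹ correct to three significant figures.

0.0439 μM⁻¹·s⁻¹

kcat = Vmax/[E]total = 4.03/2.81 = 1.43 s⁻¹.
kcat/Km = 1.43/32.7 = 0.0439 μM⁻¹·s⁻¹.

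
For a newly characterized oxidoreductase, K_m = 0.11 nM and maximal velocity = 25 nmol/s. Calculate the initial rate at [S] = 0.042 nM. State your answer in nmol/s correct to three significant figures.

6.91 nmol/s

v = Vmax·[S]/(Km + [S]) = 25 × 0.042 / (0.11 + 0.042)
  = 1.050 / 0.1520 = 6.91 nmol/s.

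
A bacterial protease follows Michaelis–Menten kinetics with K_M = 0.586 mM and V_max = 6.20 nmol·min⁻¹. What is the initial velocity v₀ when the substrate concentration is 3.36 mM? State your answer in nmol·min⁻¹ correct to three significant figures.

[S]/(Km+[S]) = 3.36/3.946 = 0.8515, the fractional saturation.
v = 0.8515 × Vmax = 0.8515 × 6.20 = 5.28 nmol·min⁻¹.

5.28 nmol·min⁻¹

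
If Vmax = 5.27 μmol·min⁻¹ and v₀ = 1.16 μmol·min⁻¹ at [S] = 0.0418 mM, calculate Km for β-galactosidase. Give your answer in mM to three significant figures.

0.148 mM

From v = Vmax[S]/(Km+[S]), Km = [S](Vmax − v)/v.
Km = 0.0418 × (5.27 − 1.16) / 1.16 = 0.1718/1.16 = 0.148 mM.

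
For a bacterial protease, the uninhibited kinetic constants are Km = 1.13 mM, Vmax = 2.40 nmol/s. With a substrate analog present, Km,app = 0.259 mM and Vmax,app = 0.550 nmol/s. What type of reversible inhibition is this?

Both Km and Vmax decrease by the same factor (~4.36-fold) — characteristic of uncompetitive inhibition.

uncompetitive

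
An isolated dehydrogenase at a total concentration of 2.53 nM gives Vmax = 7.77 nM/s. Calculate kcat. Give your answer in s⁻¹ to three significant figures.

kcat = Vmax/[E]total = 7.77 nM/s / 2.53 nM = 3.07 s⁻¹.

3.07 s⁻¹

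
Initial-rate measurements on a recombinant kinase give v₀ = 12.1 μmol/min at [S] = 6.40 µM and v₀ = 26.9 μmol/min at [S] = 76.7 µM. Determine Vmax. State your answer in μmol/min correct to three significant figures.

30.3 μmol/min

In reciprocal form, 1/v = (Km/Vmax)·(1/[S]) + 1/Vmax. The two points give (1/[S], 1/v) = (0.1562, 0.08264) and (0.01304, 0.03717).
Slope = (0.08264 − 0.03717)/(0.1562 − 0.01304) = 0.3175; intercept = 0.08264 − 0.3175×0.1562 = 0.03304.
Vmax = 1/intercept = 30.3 μmol/min; Km = slope × Vmax = 0.3175 × 30.3 = 9.61 µM.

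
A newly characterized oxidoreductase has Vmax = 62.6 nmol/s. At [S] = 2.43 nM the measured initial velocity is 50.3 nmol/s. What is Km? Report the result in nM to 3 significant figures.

v/Vmax = 50.3/62.6 = 0.8035 = [S]/(Km+[S]).
So Km + [S] = [S]/0.8035 = 3.024 nM, giving Km = 3.024 − 2.43 = 0.594 nM.

0.594 nM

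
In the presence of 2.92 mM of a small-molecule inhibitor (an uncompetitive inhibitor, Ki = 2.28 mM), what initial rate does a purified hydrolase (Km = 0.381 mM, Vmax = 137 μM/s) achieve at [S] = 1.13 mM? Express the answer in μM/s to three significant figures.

With α = 1 + [I]/Ki = 1 + 2.92/2.28 = 2.281, the uncompetitive rate law is v = (Vmax/α)·[S] / (Km/α + [S]).
v = (137/2.281)×1.13 / (0.381/2.281 + 1.13) = 67.88/1.297 = 52.3 μM/s.

52.3 μM/s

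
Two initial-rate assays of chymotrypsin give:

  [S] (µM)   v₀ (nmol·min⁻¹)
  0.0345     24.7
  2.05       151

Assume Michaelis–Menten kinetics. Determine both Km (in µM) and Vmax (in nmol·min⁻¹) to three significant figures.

In reciprocal form, 1/v = (Km/Vmax)·(1/[S]) + 1/Vmax. The two points give (1/[S], 1/v) = (28.99, 0.04049) and (0.4878, 0.006623).
Slope = (0.04049 − 0.006623)/(28.99 − 0.4878) = 0.001188; intercept = 0.04049 − 0.001188×28.99 = 0.006043.
Vmax = 1/intercept = 165 nmol·min⁻¹; Km = slope × Vmax = 0.001188 × 165 = 0.197 µM.

Km = 0.197 µM; Vmax = 165 nmol·min⁻¹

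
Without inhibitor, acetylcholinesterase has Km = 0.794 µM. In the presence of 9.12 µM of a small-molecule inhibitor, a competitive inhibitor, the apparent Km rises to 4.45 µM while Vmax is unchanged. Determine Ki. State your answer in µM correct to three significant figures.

1.98 µM

Competitive: Km,app = α·Km with α = 1 + [I]/Ki.
α = Km,app/Km = 4.45/0.794 = 5.605.
Since α = 1 + [I]/Ki, [I]/Ki = 5.605 − 1 = 4.605 and Ki = 9.12/4.605 = 1.98 µM.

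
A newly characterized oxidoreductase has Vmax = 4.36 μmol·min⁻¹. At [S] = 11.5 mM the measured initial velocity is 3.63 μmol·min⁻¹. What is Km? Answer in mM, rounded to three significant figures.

v/Vmax = 3.63/4.36 = 0.8326 = [S]/(Km+[S]).
So Km + [S] = [S]/0.8326 = 13.81 mM, giving Km = 13.81 − 11.5 = 2.31 mM.

2.31 mM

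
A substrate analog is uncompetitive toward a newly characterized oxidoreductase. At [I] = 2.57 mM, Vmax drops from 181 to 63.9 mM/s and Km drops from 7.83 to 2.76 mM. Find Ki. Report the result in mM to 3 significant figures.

Uncompetitive: Vmax,app = Vmax/α (and Km,app = Km/α) with α = 1 + [I]/Ki.
α = Vmax/Vmax,app = 181/63.9 = 2.833.
Since α = 1 + [I]/Ki, [I]/Ki = 2.833 − 1 = 1.833 and Ki = 2.57/1.833 = 1.40 mM.

1.40 mM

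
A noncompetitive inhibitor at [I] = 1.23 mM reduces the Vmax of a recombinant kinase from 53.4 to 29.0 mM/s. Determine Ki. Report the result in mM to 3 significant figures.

1.46 mM

Noncompetitive: Vmax,app = Vmax/α with α = 1 + [I]/Ki.
α = Vmax/Vmax,app = 53.4/29.0 = 1.841.
Since α = 1 + [I]/Ki, [I]/Ki = 1.841 − 1 = 0.8414 and Ki = 1.23/0.8414 = 1.46 mM.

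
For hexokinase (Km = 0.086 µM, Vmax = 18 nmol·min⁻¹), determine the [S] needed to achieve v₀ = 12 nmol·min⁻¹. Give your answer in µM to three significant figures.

Rearranging v = Vmax[S]/(Km+[S]) gives [S] = Km·v/(Vmax − v).
[S] = 0.086 × 12 / (18 − 12) = 1.032/6.000 = 0.172 µM.

0.172 µM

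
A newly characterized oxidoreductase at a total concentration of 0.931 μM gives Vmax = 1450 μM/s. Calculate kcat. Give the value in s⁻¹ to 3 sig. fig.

kcat = Vmax/[E]total = 1450 μM/s / 0.931 μM = 1560 s⁻¹.

1560 s⁻¹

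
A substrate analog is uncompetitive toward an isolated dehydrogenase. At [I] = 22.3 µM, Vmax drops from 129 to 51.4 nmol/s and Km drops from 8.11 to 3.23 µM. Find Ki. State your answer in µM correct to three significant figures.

Uncompetitive: Vmax,app = Vmax/α (and Km,app = Km/α) with α = 1 + [I]/Ki.
α = Vmax/Vmax,app = 129/51.4 = 2.510.
Since α = 1 + [I]/Ki, [I]/Ki = 2.510 − 1 = 1.510 and Ki = 22.3/1.510 = 14.8 µM.

14.8 µM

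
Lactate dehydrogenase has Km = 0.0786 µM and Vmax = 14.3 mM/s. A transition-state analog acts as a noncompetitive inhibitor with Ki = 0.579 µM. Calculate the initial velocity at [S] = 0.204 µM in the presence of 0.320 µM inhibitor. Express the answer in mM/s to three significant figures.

6.65 mM/s

α = 1 + [I]/Ki = 1 + 0.320/0.579 = 1.553.
For a noncompetitive inhibitor, Vmax is reduced to Vmax/α while Km is unchanged: Km,app = 0.0786 µM, Vmax,app = 9.21 mM/s.
v = Vmax,app·[S]/(Km,app + [S]) = 9.21 × 0.204/(0.0786 + 0.204) = 6.65 mM/s.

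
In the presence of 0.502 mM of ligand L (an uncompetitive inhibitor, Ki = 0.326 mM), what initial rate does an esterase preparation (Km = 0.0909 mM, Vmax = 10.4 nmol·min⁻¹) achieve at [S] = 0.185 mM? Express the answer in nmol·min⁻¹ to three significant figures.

3.43 nmol·min⁻¹

With α = 1 + [I]/Ki = 1 + 0.502/0.326 = 2.540, the uncompetitive rate law is v = (Vmax/α)·[S] / (Km/α + [S]).
v = (10.4/2.540)×0.185 / (0.0909/2.540 + 0.185) = 0.7575/0.2208 = 3.43 nmol·min⁻¹.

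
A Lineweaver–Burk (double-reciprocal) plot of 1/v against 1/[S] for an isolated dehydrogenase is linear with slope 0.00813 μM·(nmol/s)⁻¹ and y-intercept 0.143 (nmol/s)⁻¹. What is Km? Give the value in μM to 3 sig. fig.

0.0569 μM

y-intercept = 1/Vmax ⇒ Vmax = 6.99 nmol/s; slope = Km/Vmax ⇒ Km = slope × Vmax.
Km = 0.00813 × 6.99 = 0.0569 μM.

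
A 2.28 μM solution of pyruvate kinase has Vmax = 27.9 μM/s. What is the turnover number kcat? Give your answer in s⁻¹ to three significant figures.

kcat = Vmax/[E]total = 27.9 μM/s / 2.28 μM = 12.2 s⁻¹.

12.2 s⁻¹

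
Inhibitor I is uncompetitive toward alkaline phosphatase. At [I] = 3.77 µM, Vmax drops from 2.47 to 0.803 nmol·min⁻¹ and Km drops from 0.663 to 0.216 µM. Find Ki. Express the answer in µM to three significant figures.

1.82 µM

Uncompetitive: Vmax,app = Vmax/α (and Km,app = Km/α) with α = 1 + [I]/Ki.
α = Vmax/Vmax,app = 2.47/0.803 = 3.076.
Ki = [I]/(α − 1) = 3.77/2.076 = 1.82 µM.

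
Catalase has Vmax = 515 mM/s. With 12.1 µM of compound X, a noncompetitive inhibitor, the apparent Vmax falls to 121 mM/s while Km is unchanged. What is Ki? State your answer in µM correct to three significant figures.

Noncompetitive: Vmax,app = Vmax/α with α = 1 + [I]/Ki.
α = Vmax/Vmax,app = 515/121 = 4.256.
Ki = [I]/(α − 1) = 12.1/3.256 = 3.72 µM.

3.72 µM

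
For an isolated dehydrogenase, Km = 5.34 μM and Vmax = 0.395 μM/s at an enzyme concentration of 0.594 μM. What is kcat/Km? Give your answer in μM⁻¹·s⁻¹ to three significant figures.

0.125 μM⁻¹·s⁻¹

kcat = Vmax/[E]total = 0.395/0.594 = 0.665 s⁻¹.
kcat/Km = 0.665/5.34 = 0.125 μM⁻¹·s⁻¹.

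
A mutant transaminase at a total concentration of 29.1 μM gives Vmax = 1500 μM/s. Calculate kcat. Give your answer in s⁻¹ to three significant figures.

kcat = Vmax/[E]total = 1500 μM/s / 29.1 μM = 51.5 s⁻¹.

51.5 s⁻¹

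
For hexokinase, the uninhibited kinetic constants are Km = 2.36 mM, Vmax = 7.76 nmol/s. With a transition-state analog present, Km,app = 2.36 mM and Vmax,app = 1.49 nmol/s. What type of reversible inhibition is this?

Vmax decreases (7.76 → 1.49 nmol/s) while Km is unchanged — pure noncompetitive inhibition.

noncompetitive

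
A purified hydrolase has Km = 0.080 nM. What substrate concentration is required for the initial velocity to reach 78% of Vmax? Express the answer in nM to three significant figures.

0.284 nM

v/Vmax = [S]/(Km+[S]) = 0.78, so [S] = Km·0.78/(1 − 0.78) = 0.080 × 3.545.
[S] = 0.284 nM.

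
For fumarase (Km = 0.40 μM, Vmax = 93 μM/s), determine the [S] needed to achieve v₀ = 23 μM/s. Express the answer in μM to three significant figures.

0.131 μM

The required fractional saturation is v/Vmax = 23/93 = 0.2473.
Then [S]/(Km+[S]) = 0.2473 ⇒ [S] = 0.40 × 0.2473/(1 − 0.2473) = 0.131 μM.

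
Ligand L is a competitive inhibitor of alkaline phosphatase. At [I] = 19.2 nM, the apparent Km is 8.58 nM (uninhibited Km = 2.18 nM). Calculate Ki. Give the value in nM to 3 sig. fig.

Competitive: Km,app = α·Km with α = 1 + [I]/Ki.
α = Km,app/Km = 8.58/2.18 = 3.936.
Since α = 1 + [I]/Ki, [I]/Ki = 3.936 − 1 = 2.936 and Ki = 19.2/2.936 = 6.54 nM.

6.54 nM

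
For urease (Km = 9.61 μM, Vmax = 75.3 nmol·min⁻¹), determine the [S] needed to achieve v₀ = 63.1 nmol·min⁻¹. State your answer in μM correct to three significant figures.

Rearranging v = Vmax[S]/(Km+[S]) gives [S] = Km·v/(Vmax − v).
[S] = 9.61 × 63.1 / (75.3 − 63.1) = 606.4/12.20 = 49.7 μM.

49.7 μM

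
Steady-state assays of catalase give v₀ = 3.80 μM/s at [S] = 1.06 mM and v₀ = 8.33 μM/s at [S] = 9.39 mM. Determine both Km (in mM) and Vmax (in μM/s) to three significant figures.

From v = Vmax[S]/(Km+[S]), each point gives Vmax = v(Km+[S])/[S].
Equating: 3.80(Km+1.06)/1.06 = 8.33(Km+9.39)/9.39.
3.585·Km + 3.80 = 0.8871·Km + 8.33, so (3.585 − 0.8871)·Km = 8.33 − 3.80.
Km = 4.530/2.698 = 1.68 mM; then Vmax = 3.80(1.68+1.06)/1.06 = 9.82 μM/s.

Km = 1.68 mM; Vmax = 9.82 μM/s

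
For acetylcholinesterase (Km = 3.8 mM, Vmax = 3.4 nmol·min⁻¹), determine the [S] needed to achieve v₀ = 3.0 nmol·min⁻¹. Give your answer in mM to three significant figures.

The required fractional saturation is v/Vmax = 3.0/3.4 = 0.8824.
Then [S]/(Km+[S]) = 0.8824 ⇒ [S] = 3.8 × 0.8824/(1 − 0.8824) = 28.5 mM.

28.5 mM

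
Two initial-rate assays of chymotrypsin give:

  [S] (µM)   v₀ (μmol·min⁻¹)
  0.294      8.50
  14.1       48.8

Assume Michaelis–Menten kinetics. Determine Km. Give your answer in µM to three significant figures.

From v = Vmax[S]/(Km+[S]), each point gives Vmax = v(Km+[S])/[S].
Equating: 8.50(Km+0.294)/0.294 = 48.8(Km+14.1)/14.1.
28.91·Km + 8.50 = 3.461·Km + 48.8, so (28.91 − 3.461)·Km = 48.8 − 8.50.
Km = 40.30/25.45 = 1.58 µM; then Vmax = 8.50(1.58+0.294)/0.294 = 54.3 μmol·min⁻¹.

1.58 µM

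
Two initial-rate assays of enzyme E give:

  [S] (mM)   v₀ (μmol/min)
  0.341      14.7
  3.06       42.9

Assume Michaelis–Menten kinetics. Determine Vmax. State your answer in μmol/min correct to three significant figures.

56.5 μmol/min

In reciprocal form, 1/v = (Km/Vmax)·(1/[S]) + 1/Vmax. The two points give (1/[S], 1/v) = (2.933, 0.06803) and (0.3268, 0.02331).
Slope = (0.06803 − 0.02331)/(2.933 − 0.3268) = 0.01716; intercept = 0.06803 − 0.01716×2.933 = 0.01770.
Vmax = 1/intercept = 56.5 μmol/min; Km = slope × Vmax = 0.01716 × 56.5 = 0.969 mM.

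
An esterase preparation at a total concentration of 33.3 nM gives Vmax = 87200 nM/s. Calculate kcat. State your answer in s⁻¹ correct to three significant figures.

kcat = Vmax/[E]total = 87200 nM/s / 33.3 nM = 2620 s⁻¹.

2620 s⁻¹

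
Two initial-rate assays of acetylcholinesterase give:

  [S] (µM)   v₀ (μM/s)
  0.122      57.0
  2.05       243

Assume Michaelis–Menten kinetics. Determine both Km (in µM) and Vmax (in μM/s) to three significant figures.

From v = Vmax[S]/(Km+[S]), each point gives Vmax = v(Km+[S])/[S].
Equating: 57.0(Km+0.122)/0.122 = 243(Km+2.05)/2.05.
467.2·Km + 57.0 = 118.5·Km + 243, so (467.2 − 118.5)·Km = 243 − 57.0.
Km = 186.0/348.7 = 0.533 µM; then Vmax = 57.0(0.533+0.122)/0.122 = 306 μM/s.

Km = 0.533 µM; Vmax = 306 μM/s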